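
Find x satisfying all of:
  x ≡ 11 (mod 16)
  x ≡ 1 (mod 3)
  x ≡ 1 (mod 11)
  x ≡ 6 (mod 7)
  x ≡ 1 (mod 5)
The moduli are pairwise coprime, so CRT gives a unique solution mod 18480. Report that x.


Product of moduli M = 16 · 3 · 11 · 7 · 5 = 18480.
Merge one congruence at a time:
  Start: x ≡ 11 (mod 16).
  Combine with x ≡ 1 (mod 3); new modulus lcm = 48.
    Write x = 11 + 16·t and substitute into x ≡ 1 (mod 3): 16·t ≡ 1 − 11 = -10 (mod 3).
    Reduce coefficients mod 3: 1·t ≡ 2 (mod 3).
    So t ≡ 2 (mod 3).
    Then x = 11 + 16·2 = 43, valid modulo lcm(16, 3) = 48: x ≡ 43 (mod 48).
  Combine with x ≡ 1 (mod 11); new modulus lcm = 528.
    Write x = 43 + 48·t and substitute into x ≡ 1 (mod 11): 48·t ≡ 1 − 43 = -42 (mod 11).
    Reduce coefficients mod 11: 4·t ≡ 2 (mod 11).
    The inverse of 4 mod 11 is 3 (since 4·3 = 12 = 1·11 + 1), so t ≡ 3·2 = 6 ≡ 6 (mod 11).
    Then x = 43 + 48·6 = 331, valid modulo lcm(48, 11) = 528: x ≡ 331 (mod 528).
  Combine with x ≡ 6 (mod 7); new modulus lcm = 3696.
    Write x = 331 + 528·t and substitute into x ≡ 6 (mod 7): 528·t ≡ 6 − 331 = -325 (mod 7).
    Reduce coefficients mod 7: 3·t ≡ 4 (mod 7).
    The inverse of 3 mod 7 is 5 (since 3·5 = 15 = 2·7 + 1), so t ≡ 5·4 = 20 ≡ 6 (mod 7).
    Then x = 331 + 528·6 = 3499, valid modulo lcm(528, 7) = 3696: x ≡ 3499 (mod 3696).
  Combine with x ≡ 1 (mod 5); new modulus lcm = 18480.
    Write x = 3499 + 3696·t and substitute into x ≡ 1 (mod 5): 3696·t ≡ 1 − 3499 = -3498 (mod 5).
    Reduce coefficients mod 5: 1·t ≡ 2 (mod 5).
    So t ≡ 2 (mod 5).
    Then x = 3499 + 3696·2 = 10891, valid modulo lcm(3696, 5) = 18480: x ≡ 10891 (mod 18480).
Verify against each original: 10891 mod 16 = 11, 10891 mod 3 = 1, 10891 mod 11 = 1, 10891 mod 7 = 6, 10891 mod 5 = 1.

x ≡ 10891 (mod 18480).


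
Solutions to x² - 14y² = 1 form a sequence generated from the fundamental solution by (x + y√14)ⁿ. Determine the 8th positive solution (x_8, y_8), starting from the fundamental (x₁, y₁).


Step 1: Find the fundamental solution (x₁, y₁) of x² - 14y² = 1.
  Expand √14 as a continued fraction. a₀ = ⌊√14⌋ = 3; iterate m_{k+1} = d_k·a_k − m_k, d_{k+1} = (14 − m_{k+1}²)/d_k, a_{k+1} = ⌊(a₀ + m_{k+1})/d_{k+1}⌋ (starting m₀ = 0, d₀ = 1), with convergents p_k = a_k·p_{k-1} + p_{k-2}, q_k = a_k·q_{k-1} + q_{k-2} (p₋₁ = 1, q₋₁ = 0):
  k = 0: a₀ = 3; p₀/q₀ = 3/1; p₀² − 14·q₀² = 9 − 14 = -5.
  k = 1: m = 3, d = 5, a = ⌊(3 + 3)/5⌋ = 1; p/q = (1·3 + 1)/(1·1 + 0) = 4/1; p² − 14·q² = 16 − 14 = 2.
  k = 2: m = 2, d = 2, a = ⌊(3 + 2)/2⌋ = 2; p/q = (2·4 + 3)/(2·1 + 1) = 11/3; p² − 14·q² = 121 − 126 = -5.
  k = 3: m = 2, d = 5, a = ⌊(3 + 2)/5⌋ = 1; p/q = (1·11 + 4)/(1·3 + 1) = 15/4; p² − 14·q² = 225 − 224 = 1.
  The first convergent with p² − 14·q² = 1 gives the fundamental solution (x₁, y₁) = (15, 4).
Step 2: Apply the recurrence (x_{n+1}, y_{n+1}) = (x₁x_n + 14y₁y_n, x₁y_n + y₁x_n) repeatedly.
  From (x_1, y_1) = (15, 4): x_2 = 15·15 + 14·4·4 = 449; y_2 = 15·4 + 4·15 = 120.
  From (x_2, y_2) = (449, 120): x_3 = 15·449 + 14·4·120 = 13455; y_3 = 15·120 + 4·449 = 3596.
  From (x_3, y_3) = (13455, 3596): x_4 = 15·13455 + 14·4·3596 = 403201; y_4 = 15·3596 + 4·13455 = 107760.
  From (x_4, y_4) = (403201, 107760): x_5 = 15·403201 + 14·4·107760 = 12082575; y_5 = 15·107760 + 4·403201 = 3229204.
  From (x_5, y_5) = (12082575, 3229204): x_6 = 15·12082575 + 14·4·3229204 = 362074049; y_6 = 15·3229204 + 4·12082575 = 96768360.
  From (x_6, y_6) = (362074049, 96768360): x_7 = 15·362074049 + 14·4·96768360 = 10850138895; y_7 = 15·96768360 + 4·362074049 = 2899821596.
  From (x_7, y_7) = (10850138895, 2899821596): x_8 = 15·10850138895 + 14·4·2899821596 = 325142092801; y_8 = 15·2899821596 + 4·10850138895 = 86897879520.
Step 3: Verify x_8² - 14·y_8² = 105717380511014096025601 - 105717380511014096025600 = 1 (should be 1). ✓

(x_1, y_1) = (15, 4); (x_8, y_8) = (325142092801, 86897879520).


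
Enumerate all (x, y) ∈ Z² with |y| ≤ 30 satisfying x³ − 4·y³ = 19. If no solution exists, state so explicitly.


The equation is x³ - 4y³ = 19. For fixed y, x³ = 4·y³ + 19, so a solution requires the RHS to be a perfect cube.
Strategy: iterate y from -30 to 30, compute RHS = 4·y³ + 19, and check whether it is a (positive or negative) perfect cube.
Check small values of y:
  y = 0: RHS = 19 is not a perfect cube.
  y = 1: RHS = 23 is not a perfect cube.
  y = -1: RHS = 15 is not a perfect cube.
  y = 2: RHS = 51 is not a perfect cube.
  y = -2: RHS = -13 is not a perfect cube.
  y = 3: RHS = 127 is not a perfect cube.
  y = -3: RHS = -89 is not a perfect cube.
Continuing the search up to |y| = 30 finds no solutions either.
No (x, y) in the scanned range satisfies the equation.

No integer solutions with |y| ≤ 30.


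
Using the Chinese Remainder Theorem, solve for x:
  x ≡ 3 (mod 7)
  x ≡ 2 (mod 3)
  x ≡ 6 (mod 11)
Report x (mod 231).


Moduli 7, 3, 11 are pairwise coprime; by CRT there is a unique solution modulo M = 7 · 3 · 11 = 231.
Solve pairwise, accumulating the modulus:
  Start with x ≡ 3 (mod 7).
  Combine with x ≡ 2 (mod 3): since gcd(7, 3) = 1, we get a unique residue mod 21.
    Write x = 3 + 7·t and substitute into x ≡ 2 (mod 3): 7·t ≡ 2 − 3 = -1 (mod 3).
    Reduce coefficients mod 3: 1·t ≡ 2 (mod 3).
    So t ≡ 2 (mod 3).
    Then x = 3 + 7·2 = 17, valid modulo lcm(7, 3) = 21: x ≡ 17 (mod 21).
  Combine with x ≡ 6 (mod 11): since gcd(21, 11) = 1, we get a unique residue mod 231.
    Write x = 17 + 21·t and substitute into x ≡ 6 (mod 11): 21·t ≡ 6 − 17 = -11 (mod 11).
    Reduce coefficients mod 11: 10·t ≡ 0 (mod 11).
    The inverse of 10 mod 11 is 10 (since 10·10 = 100 = 9·11 + 1), so t ≡ 10·0 = 0 ≡ 0 (mod 11).
    Then x = 17 + 21·0 = 17, valid modulo lcm(21, 11) = 231: x ≡ 17 (mod 231).
Verify: 17 mod 7 = 3 ✓, 17 mod 3 = 2 ✓, 17 mod 11 = 6 ✓.

x ≡ 17 (mod 231).


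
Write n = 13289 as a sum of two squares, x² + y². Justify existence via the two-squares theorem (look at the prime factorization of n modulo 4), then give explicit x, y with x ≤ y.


Step 1: Factor n = 13289 = 97 · 137.
Step 2: Check the mod-4 condition on each prime factor: 97 ≡ 1 (mod 4), exponent 1; 137 ≡ 1 (mod 4), exponent 1.
All primes ≡ 3 (mod 4) appear to even exponent (or don't appear), so by the two-squares theorem n IS expressible as a sum of two squares.
Step 3: Build a representation. Here n = 97 · 137 is a product of primes ≡ 1 (mod 4). Each prime p ≡ 1 (mod 4) is itself a sum of two squares; find a² by testing p − a² for a perfect square:
  97: 97 − 1² = 96, 97 − 2² = 93, 97 − 3² = 88, 97 − 4² = 81 = 9² ⇒ 97 = 4² + 9².
  137: 137 − 1² = 136, 137 − 2² = 133, 137 − 3² = 128, 137 − 4² = 121 = 11² ⇒ 137 = 4² + 11².
  Combine using the Brahmagupta–Fibonacci identity (a² + b²)(c² + d²) = (ac − bd)² + (ad + bc)² = (ac + bd)² + (ad − bc)²:
  97 · 137 = 13289: from (4² + 9²)(4² + 11²), take (4·4 − 9·11, 4·11 + 9·4) = (16 − 99, 44 + 36) = (-83, 80); dropping signs (only squares matter) gives (83, 80); check 83² + 80² = 6889 + 6400 = 13289 ✓.
Step 4: Order so x ≤ y and verify: 80² + 83² = 6400 + 6889 = 13289 = n. ✓

n = 13289 = 80² + 83² (one valid representation with x ≤ y).


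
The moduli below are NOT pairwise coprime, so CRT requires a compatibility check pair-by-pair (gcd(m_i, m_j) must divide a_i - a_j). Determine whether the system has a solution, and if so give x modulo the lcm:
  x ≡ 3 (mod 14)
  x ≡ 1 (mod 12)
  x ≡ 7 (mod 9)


Moduli 14, 12, 9 are not pairwise coprime, so CRT works modulo lcm(m_i) when all pairwise compatibility conditions hold.
Pairwise compatibility: gcd(m_i, m_j) must divide a_i - a_j for every pair.
Merge one congruence at a time:
  Start: x ≡ 3 (mod 14).
  Combine with x ≡ 1 (mod 12): gcd(14, 12) = 2; 1 - 3 = -2, which IS divisible by 2, so compatible.
    Write x = 3 + 14·t and substitute into x ≡ 1 (mod 12): 14·t ≡ 1 − 3 = -2 (mod 12).
    Divide the congruence (and modulus) by g = 2: 7·t ≡ -1 (mod 6).
    Reduce coefficients mod 6: 1·t ≡ 5 (mod 6).
    So t ≡ 5 (mod 6).
    Then x = 3 + 14·5 = 73, valid modulo lcm(14, 12) = 84: x ≡ 73 (mod 84).
  Combine with x ≡ 7 (mod 9): gcd(84, 9) = 3; 7 - 73 = -66, which IS divisible by 3, so compatible.
    Write x = 73 + 84·t and substitute into x ≡ 7 (mod 9): 84·t ≡ 7 − 73 = -66 (mod 9).
    Divide the congruence (and modulus) by g = 3: 28·t ≡ -22 (mod 3).
    Reduce coefficients mod 3: 1·t ≡ 2 (mod 3).
    So t ≡ 2 (mod 3).
    Then x = 73 + 84·2 = 241, valid modulo lcm(84, 9) = 252: x ≡ 241 (mod 252).
Verify: 241 mod 14 = 3, 241 mod 12 = 1, 241 mod 9 = 7.

x ≡ 241 (mod 252).


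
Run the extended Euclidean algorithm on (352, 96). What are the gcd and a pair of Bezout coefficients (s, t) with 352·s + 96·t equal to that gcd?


Euclidean algorithm on (352, 96) — divide until remainder is 0:
  352 = 3 · 96 + 64
  96 = 1 · 64 + 32
  64 = 2 · 32 + 0
gcd(352, 96) = 32.
Track Bezout coefficients alongside the remainders: start with r₀ = 352 = a·1 + b·0 (s = 1, t = 0) and r₁ = 96 = a·0 + b·1 (s = 0, t = 1); each new remainder r_{k+1} = r_{k-1} − q_k·r_k inherits s_{k+1} = s_{k-1} − q_k·s_k, t_{k+1} = t_{k-1} − q_k·t_k, so r_k = a·s_k + b·t_k at every step:
  q = 3: r = 64, s = 1 − 3·0 = 1, t = 0 − 3·1 = -3  (check: 352·1 + 96·(-3) = 64)
  q = 1: r = 32, s = 0 − 1·1 = -1, t = 1 − 1·(-3) = 4  (check: 352·(-1) + 96·4 = 32)
The row with r = 32 (the gcd) gives the Bezout coefficients s = -1, t = 4.
Result: 352 · (-1) + 96 · (4) = 32.

gcd(352, 96) = 32; s = -1, t = 4 (check: 352·(-1) + 96·4 = 32).


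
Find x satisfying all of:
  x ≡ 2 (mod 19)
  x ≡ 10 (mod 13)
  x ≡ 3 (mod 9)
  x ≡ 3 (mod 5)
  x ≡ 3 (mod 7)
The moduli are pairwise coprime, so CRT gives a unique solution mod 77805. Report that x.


Product of moduli M = 19 · 13 · 9 · 5 · 7 = 77805.
Merge one congruence at a time:
  Start: x ≡ 2 (mod 19).
  Combine with x ≡ 10 (mod 13); new modulus lcm = 247.
    Write x = 2 + 19·t and substitute into x ≡ 10 (mod 13): 19·t ≡ 10 − 2 = 8 (mod 13).
    Reduce coefficients mod 13: 6·t ≡ 8 (mod 13).
    The inverse of 6 mod 13 is 11 (since 6·11 = 66 = 5·13 + 1), so t ≡ 11·8 = 88 ≡ 10 (mod 13).
    Then x = 2 + 19·10 = 192, valid modulo lcm(19, 13) = 247: x ≡ 192 (mod 247).
  Combine with x ≡ 3 (mod 9); new modulus lcm = 2223.
    Write x = 192 + 247·t and substitute into x ≡ 3 (mod 9): 247·t ≡ 3 − 192 = -189 (mod 9).
    Reduce coefficients mod 9: 4·t ≡ 0 (mod 9).
    The inverse of 4 mod 9 is 7 (since 4·7 = 28 = 3·9 + 1), so t ≡ 7·0 = 0 ≡ 0 (mod 9).
    Then x = 192 + 247·0 = 192, valid modulo lcm(247, 9) = 2223: x ≡ 192 (mod 2223).
  Combine with x ≡ 3 (mod 5); new modulus lcm = 11115.
    Write x = 192 + 2223·t and substitute into x ≡ 3 (mod 5): 2223·t ≡ 3 − 192 = -189 (mod 5).
    Reduce coefficients mod 5: 3·t ≡ 1 (mod 5).
    The inverse of 3 mod 5 is 2 (since 3·2 = 6 = 1·5 + 1), so t ≡ 2·1 = 2 ≡ 2 (mod 5).
    Then x = 192 + 2223·2 = 4638, valid modulo lcm(2223, 5) = 11115: x ≡ 4638 (mod 11115).
  Combine with x ≡ 3 (mod 7); new modulus lcm = 77805.
    Write x = 4638 + 11115·t and substitute into x ≡ 3 (mod 7): 11115·t ≡ 3 − 4638 = -4635 (mod 7).
    Reduce coefficients mod 7: 6·t ≡ 6 (mod 7).
    The inverse of 6 mod 7 is 6 (since 6·6 = 36 = 5·7 + 1), so t ≡ 6·6 = 36 ≡ 1 (mod 7).
    Then x = 4638 + 11115·1 = 15753, valid modulo lcm(11115, 7) = 77805: x ≡ 15753 (mod 77805).
Verify against each original: 15753 mod 19 = 2, 15753 mod 13 = 10, 15753 mod 9 = 3, 15753 mod 5 = 3, 15753 mod 7 = 3.

x ≡ 15753 (mod 77805).


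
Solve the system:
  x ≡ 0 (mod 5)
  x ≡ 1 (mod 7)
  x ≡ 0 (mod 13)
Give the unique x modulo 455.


Moduli 5, 7, 13 are pairwise coprime; by CRT there is a unique solution modulo M = 5 · 7 · 13 = 455.
Solve pairwise, accumulating the modulus:
  Start with x ≡ 0 (mod 5).
  Combine with x ≡ 1 (mod 7): since gcd(5, 7) = 1, we get a unique residue mod 35.
    Write x = 0 + 5·t and substitute into x ≡ 1 (mod 7): 5·t ≡ 1 − 0 = 1 (mod 7).
    The inverse of 5 mod 7 is 3 (since 5·3 = 15 = 2·7 + 1), so t ≡ 3·1 = 3 ≡ 3 (mod 7).
    Then x = 0 + 5·3 = 15, valid modulo lcm(5, 7) = 35: x ≡ 15 (mod 35).
  Combine with x ≡ 0 (mod 13): since gcd(35, 13) = 1, we get a unique residue mod 455.
    Write x = 15 + 35·t and substitute into x ≡ 0 (mod 13): 35·t ≡ 0 − 15 = -15 (mod 13).
    Reduce coefficients mod 13: 9·t ≡ 11 (mod 13).
    The inverse of 9 mod 13 is 3 (since 9·3 = 27 = 2·13 + 1), so t ≡ 3·11 = 33 ≡ 7 (mod 13).
    Then x = 15 + 35·7 = 260, valid modulo lcm(35, 13) = 455: x ≡ 260 (mod 455).
Verify: 260 mod 5 = 0 ✓, 260 mod 7 = 1 ✓, 260 mod 13 = 0 ✓.

x ≡ 260 (mod 455).


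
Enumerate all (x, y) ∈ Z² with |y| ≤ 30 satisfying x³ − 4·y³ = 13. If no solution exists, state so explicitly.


The equation is x³ - 4y³ = 13. For fixed y, x³ = 4·y³ + 13, so a solution requires the RHS to be a perfect cube.
Strategy: iterate y from -30 to 30, compute RHS = 4·y³ + 13, and check whether it is a (positive or negative) perfect cube.
Check small values of y:
  y = 0: RHS = 13 is not a perfect cube.
  y = 1: RHS = 17 is not a perfect cube.
  y = -1: RHS = 9 is not a perfect cube.
  y = 2: RHS = 45 is not a perfect cube.
  y = -2: RHS = -19 is not a perfect cube.
  y = 3: RHS = 121 is not a perfect cube.
  y = -3: RHS = -95 is not a perfect cube.
Continuing the search up to |y| = 30 finds no solutions either.
No (x, y) in the scanned range satisfies the equation.

No integer solutions with |y| ≤ 30.


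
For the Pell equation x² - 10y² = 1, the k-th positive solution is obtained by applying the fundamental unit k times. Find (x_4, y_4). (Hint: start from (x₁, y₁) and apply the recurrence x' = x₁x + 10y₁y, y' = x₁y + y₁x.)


Step 1: Find the fundamental solution (x₁, y₁) of x² - 10y² = 1.
  Expand √10 as a continued fraction. a₀ = ⌊√10⌋ = 3; iterate m_{k+1} = d_k·a_k − m_k, d_{k+1} = (10 − m_{k+1}²)/d_k, a_{k+1} = ⌊(a₀ + m_{k+1})/d_{k+1}⌋ (starting m₀ = 0, d₀ = 1), with convergents p_k = a_k·p_{k-1} + p_{k-2}, q_k = a_k·q_{k-1} + q_{k-2} (p₋₁ = 1, q₋₁ = 0):
  k = 0: a₀ = 3; p₀/q₀ = 3/1; p₀² − 10·q₀² = 9 − 10 = -1.
  k = 1: m = 3, d = 1, a = ⌊(3 + 3)/1⌋ = 6; p/q = (6·3 + 1)/(6·1 + 0) = 19/6; p² − 10·q² = 361 − 360 = 1.
  The first convergent with p² − 10·q² = 1 gives the fundamental solution (x₁, y₁) = (19, 6).
Step 2: Apply the recurrence (x_{n+1}, y_{n+1}) = (x₁x_n + 10y₁y_n, x₁y_n + y₁x_n) repeatedly.
  From (x_1, y_1) = (19, 6): x_2 = 19·19 + 10·6·6 = 721; y_2 = 19·6 + 6·19 = 228.
  From (x_2, y_2) = (721, 228): x_3 = 19·721 + 10·6·228 = 27379; y_3 = 19·228 + 6·721 = 8658.
  From (x_3, y_3) = (27379, 8658): x_4 = 19·27379 + 10·6·8658 = 1039681; y_4 = 19·8658 + 6·27379 = 328776.
Step 3: Verify x_4² - 10·y_4² = 1080936581761 - 1080936581760 = 1 (should be 1). ✓

(x_1, y_1) = (19, 6); (x_4, y_4) = (1039681, 328776).


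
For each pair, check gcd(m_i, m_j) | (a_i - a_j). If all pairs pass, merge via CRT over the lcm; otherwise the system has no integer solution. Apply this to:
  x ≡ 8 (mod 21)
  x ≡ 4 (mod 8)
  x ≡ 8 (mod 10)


Moduli 21, 8, 10 are not pairwise coprime, so CRT works modulo lcm(m_i) when all pairwise compatibility conditions hold.
Pairwise compatibility: gcd(m_i, m_j) must divide a_i - a_j for every pair.
Merge one congruence at a time:
  Start: x ≡ 8 (mod 21).
  Combine with x ≡ 4 (mod 8): gcd(21, 8) = 1; 4 - 8 = -4, which IS divisible by 1, so compatible.
    Write x = 8 + 21·t and substitute into x ≡ 4 (mod 8): 21·t ≡ 4 − 8 = -4 (mod 8).
    Reduce coefficients mod 8: 5·t ≡ 4 (mod 8).
    The inverse of 5 mod 8 is 5 (since 5·5 = 25 = 3·8 + 1), so t ≡ 5·4 = 20 ≡ 4 (mod 8).
    Then x = 8 + 21·4 = 92, valid modulo lcm(21, 8) = 168: x ≡ 92 (mod 168).
  Combine with x ≡ 8 (mod 10): gcd(168, 10) = 2; 8 - 92 = -84, which IS divisible by 2, so compatible.
    Write x = 92 + 168·t and substitute into x ≡ 8 (mod 10): 168·t ≡ 8 − 92 = -84 (mod 10).
    Divide the congruence (and modulus) by g = 2: 84·t ≡ -42 (mod 5).
    Reduce coefficients mod 5: 4·t ≡ 3 (mod 5).
    The inverse of 4 mod 5 is 4 (since 4·4 = 16 = 3·5 + 1), so t ≡ 4·3 = 12 ≡ 2 (mod 5).
    Then x = 92 + 168·2 = 428, valid modulo lcm(168, 10) = 840: x ≡ 428 (mod 840).
Verify: 428 mod 21 = 8, 428 mod 8 = 4, 428 mod 10 = 8.

x ≡ 428 (mod 840).


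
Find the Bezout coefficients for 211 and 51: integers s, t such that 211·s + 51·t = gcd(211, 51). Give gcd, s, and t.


Euclidean algorithm on (211, 51) — divide until remainder is 0:
  211 = 4 · 51 + 7
  51 = 7 · 7 + 2
  7 = 3 · 2 + 1
  2 = 2 · 1 + 0
gcd(211, 51) = 1.
Track Bezout coefficients alongside the remainders: start with r₀ = 211 = a·1 + b·0 (s = 1, t = 0) and r₁ = 51 = a·0 + b·1 (s = 0, t = 1); each new remainder r_{k+1} = r_{k-1} − q_k·r_k inherits s_{k+1} = s_{k-1} − q_k·s_k, t_{k+1} = t_{k-1} − q_k·t_k, so r_k = a·s_k + b·t_k at every step:
  q = 4: r = 7, s = 1 − 4·0 = 1, t = 0 − 4·1 = -4  (check: 211·1 + 51·(-4) = 7)
  q = 7: r = 2, s = 0 − 7·1 = -7, t = 1 − 7·(-4) = 29  (check: 211·(-7) + 51·29 = 2)
  q = 3: r = 1, s = 1 − 3·(-7) = 22, t = -4 − 3·29 = -91  (check: 211·22 + 51·(-91) = 1)
The row with r = 1 (the gcd) gives the Bezout coefficients s = 22, t = -91.
Result: 211 · (22) + 51 · (-91) = 1.

gcd(211, 51) = 1; s = 22, t = -91 (check: 211·22 + 51·(-91) = 1).


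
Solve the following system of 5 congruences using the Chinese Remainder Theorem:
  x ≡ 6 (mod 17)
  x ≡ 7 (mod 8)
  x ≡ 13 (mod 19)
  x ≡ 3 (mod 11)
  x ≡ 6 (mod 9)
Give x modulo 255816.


Product of moduli M = 17 · 8 · 19 · 11 · 9 = 255816.
Merge one congruence at a time:
  Start: x ≡ 6 (mod 17).
  Combine with x ≡ 7 (mod 8); new modulus lcm = 136.
    Write x = 6 + 17·t and substitute into x ≡ 7 (mod 8): 17·t ≡ 7 − 6 = 1 (mod 8).
    Reduce coefficients mod 8: 1·t ≡ 1 (mod 8).
    So t ≡ 1 (mod 8).
    Then x = 6 + 17·1 = 23, valid modulo lcm(17, 8) = 136: x ≡ 23 (mod 136).
  Combine with x ≡ 13 (mod 19); new modulus lcm = 2584.
    Write x = 23 + 136·t and substitute into x ≡ 13 (mod 19): 136·t ≡ 13 − 23 = -10 (mod 19).
    Reduce coefficients mod 19: 3·t ≡ 9 (mod 19).
    The inverse of 3 mod 19 is 13 (since 3·13 = 39 = 2·19 + 1), so t ≡ 13·9 = 117 ≡ 3 (mod 19).
    Then x = 23 + 136·3 = 431, valid modulo lcm(136, 19) = 2584: x ≡ 431 (mod 2584).
  Combine with x ≡ 3 (mod 11); new modulus lcm = 28424.
    Write x = 431 + 2584·t and substitute into x ≡ 3 (mod 11): 2584·t ≡ 3 − 431 = -428 (mod 11).
    Reduce coefficients mod 11: 10·t ≡ 1 (mod 11).
    The inverse of 10 mod 11 is 10 (since 10·10 = 100 = 9·11 + 1), so t ≡ 10·1 = 10 ≡ 10 (mod 11).
    Then x = 431 + 2584·10 = 26271, valid modulo lcm(2584, 11) = 28424: x ≡ 26271 (mod 28424).
  Combine with x ≡ 6 (mod 9); new modulus lcm = 255816.
    Write x = 26271 + 28424·t and substitute into x ≡ 6 (mod 9): 28424·t ≡ 6 − 26271 = -26265 (mod 9).
    Reduce coefficients mod 9: 2·t ≡ 6 (mod 9).
    The inverse of 2 mod 9 is 5 (since 2·5 = 10 = 1·9 + 1), so t ≡ 5·6 = 30 ≡ 3 (mod 9).
    Then x = 26271 + 28424·3 = 111543, valid modulo lcm(28424, 9) = 255816: x ≡ 111543 (mod 255816).
Verify against each original: 111543 mod 17 = 6, 111543 mod 8 = 7, 111543 mod 19 = 13, 111543 mod 11 = 3, 111543 mod 9 = 6.

x ≡ 111543 (mod 255816).


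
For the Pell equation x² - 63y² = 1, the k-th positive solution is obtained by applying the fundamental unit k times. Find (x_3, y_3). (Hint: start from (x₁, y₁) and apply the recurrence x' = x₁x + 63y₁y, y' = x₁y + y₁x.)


Step 1: Find the fundamental solution (x₁, y₁) of x² - 63y² = 1.
  Expand √63 as a continued fraction. a₀ = ⌊√63⌋ = 7; iterate m_{k+1} = d_k·a_k − m_k, d_{k+1} = (63 − m_{k+1}²)/d_k, a_{k+1} = ⌊(a₀ + m_{k+1})/d_{k+1}⌋ (starting m₀ = 0, d₀ = 1), with convergents p_k = a_k·p_{k-1} + p_{k-2}, q_k = a_k·q_{k-1} + q_{k-2} (p₋₁ = 1, q₋₁ = 0):
  k = 0: a₀ = 7; p₀/q₀ = 7/1; p₀² − 63·q₀² = 49 − 63 = -14.
  k = 1: m = 7, d = 14, a = ⌊(7 + 7)/14⌋ = 1; p/q = (1·7 + 1)/(1·1 + 0) = 8/1; p² − 63·q² = 64 − 63 = 1.
  The first convergent with p² − 63·q² = 1 gives the fundamental solution (x₁, y₁) = (8, 1).
Step 2: Apply the recurrence (x_{n+1}, y_{n+1}) = (x₁x_n + 63y₁y_n, x₁y_n + y₁x_n) repeatedly.
  From (x_1, y_1) = (8, 1): x_2 = 8·8 + 63·1·1 = 127; y_2 = 8·1 + 1·8 = 16.
  From (x_2, y_2) = (127, 16): x_3 = 8·127 + 63·1·16 = 2024; y_3 = 8·16 + 1·127 = 255.
Step 3: Verify x_3² - 63·y_3² = 4096576 - 4096575 = 1 (should be 1). ✓

(x_1, y_1) = (8, 1); (x_3, y_3) = (2024, 255).


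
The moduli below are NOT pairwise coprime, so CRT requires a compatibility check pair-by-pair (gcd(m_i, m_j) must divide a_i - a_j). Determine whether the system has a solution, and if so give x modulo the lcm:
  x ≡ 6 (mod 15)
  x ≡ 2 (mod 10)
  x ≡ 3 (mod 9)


Moduli 15, 10, 9 are not pairwise coprime, so CRT works modulo lcm(m_i) when all pairwise compatibility conditions hold.
Pairwise compatibility: gcd(m_i, m_j) must divide a_i - a_j for every pair.
Merge one congruence at a time:
  Start: x ≡ 6 (mod 15).
  Combine with x ≡ 2 (mod 10): gcd(15, 10) = 5, and 2 - 6 = -4 is NOT divisible by 5.
    ⇒ system is inconsistent (no integer solution).

No solution (the system is inconsistent).


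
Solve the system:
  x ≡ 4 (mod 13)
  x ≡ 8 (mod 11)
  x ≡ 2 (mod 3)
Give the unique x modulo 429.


Moduli 13, 11, 3 are pairwise coprime; by CRT there is a unique solution modulo M = 13 · 11 · 3 = 429.
Solve pairwise, accumulating the modulus:
  Start with x ≡ 4 (mod 13).
  Combine with x ≡ 8 (mod 11): since gcd(13, 11) = 1, we get a unique residue mod 143.
    Write x = 4 + 13·t and substitute into x ≡ 8 (mod 11): 13·t ≡ 8 − 4 = 4 (mod 11).
    Reduce coefficients mod 11: 2·t ≡ 4 (mod 11).
    The inverse of 2 mod 11 is 6 (since 2·6 = 12 = 1·11 + 1), so t ≡ 6·4 = 24 ≡ 2 (mod 11).
    Then x = 4 + 13·2 = 30, valid modulo lcm(13, 11) = 143: x ≡ 30 (mod 143).
  Combine with x ≡ 2 (mod 3): since gcd(143, 3) = 1, we get a unique residue mod 429.
    Write x = 30 + 143·t and substitute into x ≡ 2 (mod 3): 143·t ≡ 2 − 30 = -28 (mod 3).
    Reduce coefficients mod 3: 2·t ≡ 2 (mod 3).
    The inverse of 2 mod 3 is 2 (since 2·2 = 4 = 1·3 + 1), so t ≡ 2·2 = 4 ≡ 1 (mod 3).
    Then x = 30 + 143·1 = 173, valid modulo lcm(143, 3) = 429: x ≡ 173 (mod 429).
Verify: 173 mod 13 = 4 ✓, 173 mod 11 = 8 ✓, 173 mod 3 = 2 ✓.

x ≡ 173 (mod 429).


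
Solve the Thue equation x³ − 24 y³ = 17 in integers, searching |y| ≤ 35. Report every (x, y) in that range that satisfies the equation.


The equation is x³ - 24y³ = 17. For fixed y, x³ = 24·y³ + 17, so a solution requires the RHS to be a perfect cube.
Strategy: iterate y from -35 to 35, compute RHS = 24·y³ + 17, and check whether it is a (positive or negative) perfect cube.
Check small values of y:
  y = 0: RHS = 17 is not a perfect cube.
  y = 1: RHS = 41 is not a perfect cube.
  y = -1: RHS = -7 is not a perfect cube.
  y = 2: RHS = 209 is not a perfect cube.
  y = -2: RHS = -175 is not a perfect cube.
  y = 3: RHS = 665 is not a perfect cube.
  y = -3: RHS = -631 is not a perfect cube.
Continuing the search up to |y| = 35 finds no solutions either.
No (x, y) in the scanned range satisfies the equation.

No integer solutions with |y| ≤ 35.


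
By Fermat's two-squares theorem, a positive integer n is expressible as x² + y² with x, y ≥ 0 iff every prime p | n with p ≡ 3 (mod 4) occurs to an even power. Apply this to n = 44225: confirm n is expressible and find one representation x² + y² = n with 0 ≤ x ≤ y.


Step 1: Factor n = 44225 = 5^2 · 29 · 61.
Step 2: Check the mod-4 condition on each prime factor: 5 ≡ 1 (mod 4), exponent 2; 29 ≡ 1 (mod 4), exponent 1; 61 ≡ 1 (mod 4), exponent 1.
All primes ≡ 3 (mod 4) appear to even exponent (or don't appear), so by the two-squares theorem n IS expressible as a sum of two squares.
Step 3: Build a representation. Group n = k² · m with k = 5 and m = 29 · 61 = 1769 (a product of primes ≡ 1 (mod 4)); a representation of m scales to one of n via (k·x)² + (k·y)² = k²(x² + y²). Each prime p ≡ 1 (mod 4) is itself a sum of two squares; find a² by testing p − a² for a perfect square:
  29: 29 − 1² = 28, 29 − 2² = 25 = 5² ⇒ 29 = 2² + 5².
  61: 61 − 1² = 60, 61 − 2² = 57, 61 − 3² = 52, 61 − 4² = 45, 61 − 5² = 36 = 6² ⇒ 61 = 5² + 6².
  Combine using the Brahmagupta–Fibonacci identity (a² + b²)(c² + d²) = (ac − bd)² + (ad + bc)² = (ac + bd)² + (ad − bc)²:
  29 · 61 = 1769: from (2² + 5²)(5² + 6²), take (2·5 − 5·6, 2·6 + 5·5) = (10 − 30, 12 + 25) = (-20, 37); dropping signs (only squares matter) gives (20, 37); check 20² + 37² = 400 + 1369 = 1769 ✓.
  Scale by k = 5: (5·20, 5·37) = (100, 185).
Step 4: Order so x ≤ y and verify: 100² + 185² = 10000 + 34225 = 44225 = n. ✓

n = 44225 = 100² + 185² (one valid representation with x ≤ y).


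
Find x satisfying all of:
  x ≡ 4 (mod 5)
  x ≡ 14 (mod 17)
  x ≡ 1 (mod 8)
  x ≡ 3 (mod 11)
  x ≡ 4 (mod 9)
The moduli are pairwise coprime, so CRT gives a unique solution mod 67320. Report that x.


Product of moduli M = 5 · 17 · 8 · 11 · 9 = 67320.
Merge one congruence at a time:
  Start: x ≡ 4 (mod 5).
  Combine with x ≡ 14 (mod 17); new modulus lcm = 85.
    Write x = 4 + 5·t and substitute into x ≡ 14 (mod 17): 5·t ≡ 14 − 4 = 10 (mod 17).
    The inverse of 5 mod 17 is 7 (since 5·7 = 35 = 2·17 + 1), so t ≡ 7·10 = 70 ≡ 2 (mod 17).
    Then x = 4 + 5·2 = 14, valid modulo lcm(5, 17) = 85: x ≡ 14 (mod 85).
  Combine with x ≡ 1 (mod 8); new modulus lcm = 680.
    Write x = 14 + 85·t and substitute into x ≡ 1 (mod 8): 85·t ≡ 1 − 14 = -13 (mod 8).
    Reduce coefficients mod 8: 5·t ≡ 3 (mod 8).
    The inverse of 5 mod 8 is 5 (since 5·5 = 25 = 3·8 + 1), so t ≡ 5·3 = 15 ≡ 7 (mod 8).
    Then x = 14 + 85·7 = 609, valid modulo lcm(85, 8) = 680: x ≡ 609 (mod 680).
  Combine with x ≡ 3 (mod 11); new modulus lcm = 7480.
    Write x = 609 + 680·t and substitute into x ≡ 3 (mod 11): 680·t ≡ 3 − 609 = -606 (mod 11).
    Reduce coefficients mod 11: 9·t ≡ 10 (mod 11).
    The inverse of 9 mod 11 is 5 (since 9·5 = 45 = 4·11 + 1), so t ≡ 5·10 = 50 ≡ 6 (mod 11).
    Then x = 609 + 680·6 = 4689, valid modulo lcm(680, 11) = 7480: x ≡ 4689 (mod 7480).
  Combine with x ≡ 4 (mod 9); new modulus lcm = 67320.
    Write x = 4689 + 7480·t and substitute into x ≡ 4 (mod 9): 7480·t ≡ 4 − 4689 = -4685 (mod 9).
    Reduce coefficients mod 9: 1·t ≡ 4 (mod 9).
    So t ≡ 4 (mod 9).
    Then x = 4689 + 7480·4 = 34609, valid modulo lcm(7480, 9) = 67320: x ≡ 34609 (mod 67320).
Verify against each original: 34609 mod 5 = 4, 34609 mod 17 = 14, 34609 mod 8 = 1, 34609 mod 11 = 3, 34609 mod 9 = 4.

x ≡ 34609 (mod 67320).


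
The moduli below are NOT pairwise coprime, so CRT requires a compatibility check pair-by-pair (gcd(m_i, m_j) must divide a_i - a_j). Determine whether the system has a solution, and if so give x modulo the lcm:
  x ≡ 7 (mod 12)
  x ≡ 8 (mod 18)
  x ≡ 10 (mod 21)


Moduli 12, 18, 21 are not pairwise coprime, so CRT works modulo lcm(m_i) when all pairwise compatibility conditions hold.
Pairwise compatibility: gcd(m_i, m_j) must divide a_i - a_j for every pair.
Merge one congruence at a time:
  Start: x ≡ 7 (mod 12).
  Combine with x ≡ 8 (mod 18): gcd(12, 18) = 6, and 8 - 7 = 1 is NOT divisible by 6.
    ⇒ system is inconsistent (no integer solution).

No solution (the system is inconsistent).


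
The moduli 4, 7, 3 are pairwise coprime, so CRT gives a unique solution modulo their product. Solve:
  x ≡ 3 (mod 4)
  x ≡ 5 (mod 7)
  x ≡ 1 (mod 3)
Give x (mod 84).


Moduli 4, 7, 3 are pairwise coprime; by CRT there is a unique solution modulo M = 4 · 7 · 3 = 84.
Solve pairwise, accumulating the modulus:
  Start with x ≡ 3 (mod 4).
  Combine with x ≡ 5 (mod 7): since gcd(4, 7) = 1, we get a unique residue mod 28.
    Write x = 3 + 4·t and substitute into x ≡ 5 (mod 7): 4·t ≡ 5 − 3 = 2 (mod 7).
    The inverse of 4 mod 7 is 2 (since 4·2 = 8 = 1·7 + 1), so t ≡ 2·2 = 4 ≡ 4 (mod 7).
    Then x = 3 + 4·4 = 19, valid modulo lcm(4, 7) = 28: x ≡ 19 (mod 28).
  Combine with x ≡ 1 (mod 3): since gcd(28, 3) = 1, we get a unique residue mod 84.
    Write x = 19 + 28·t and substitute into x ≡ 1 (mod 3): 28·t ≡ 1 − 19 = -18 (mod 3).
    Reduce coefficients mod 3: 1·t ≡ 0 (mod 3).
    So t ≡ 0 (mod 3).
    Then x = 19 + 28·0 = 19, valid modulo lcm(28, 3) = 84: x ≡ 19 (mod 84).
Verify: 19 mod 4 = 3 ✓, 19 mod 7 = 5 ✓, 19 mod 3 = 1 ✓.

x ≡ 19 (mod 84).


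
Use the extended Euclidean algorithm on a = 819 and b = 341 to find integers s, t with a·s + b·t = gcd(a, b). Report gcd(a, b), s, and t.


Euclidean algorithm on (819, 341) — divide until remainder is 0:
  819 = 2 · 341 + 137
  341 = 2 · 137 + 67
  137 = 2 · 67 + 3
  67 = 22 · 3 + 1
  3 = 3 · 1 + 0
gcd(819, 341) = 1.
Track Bezout coefficients alongside the remainders: start with r₀ = 819 = a·1 + b·0 (s = 1, t = 0) and r₁ = 341 = a·0 + b·1 (s = 0, t = 1); each new remainder r_{k+1} = r_{k-1} − q_k·r_k inherits s_{k+1} = s_{k-1} − q_k·s_k, t_{k+1} = t_{k-1} − q_k·t_k, so r_k = a·s_k + b·t_k at every step:
  q = 2: r = 137, s = 1 − 2·0 = 1, t = 0 − 2·1 = -2  (check: 819·1 + 341·(-2) = 137)
  q = 2: r = 67, s = 0 − 2·1 = -2, t = 1 − 2·(-2) = 5  (check: 819·(-2) + 341·5 = 67)
  q = 2: r = 3, s = 1 − 2·(-2) = 5, t = -2 − 2·5 = -12  (check: 819·5 + 341·(-12) = 3)
  q = 22: r = 1, s = -2 − 22·5 = -112, t = 5 − 22·(-12) = 269  (check: 819·(-112) + 341·269 = 1)
The row with r = 1 (the gcd) gives the Bezout coefficients s = -112, t = 269.
Result: 819 · (-112) + 341 · (269) = 1.

gcd(819, 341) = 1; s = -112, t = 269 (check: 819·(-112) + 341·269 = 1).


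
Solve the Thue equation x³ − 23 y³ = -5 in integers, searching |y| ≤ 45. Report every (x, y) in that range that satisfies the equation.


The equation is x³ - 23y³ = -5. For fixed y, x³ = 23·y³ − 5, so a solution requires the RHS to be a perfect cube.
Strategy: iterate y from -45 to 45, compute RHS = 23·y³ − 5, and check whether it is a (positive or negative) perfect cube.
Check small values of y:
  y = 0: RHS = -5 is not a perfect cube.
  y = 1: RHS = 18 is not a perfect cube.
  y = -1: RHS = -28 is not a perfect cube.
  y = 2: RHS = 179 is not a perfect cube.
  y = -2: RHS = -189 is not a perfect cube.
  y = 3: RHS = 616 is not a perfect cube.
  y = -3: RHS = -626 is not a perfect cube.
Continuing the search up to |y| = 45 finds no solutions either.
No (x, y) in the scanned range satisfies the equation.

No integer solutions with |y| ≤ 45.


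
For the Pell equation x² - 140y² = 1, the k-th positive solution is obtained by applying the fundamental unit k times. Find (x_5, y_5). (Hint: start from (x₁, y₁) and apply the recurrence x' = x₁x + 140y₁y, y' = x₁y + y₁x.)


Step 1: Find the fundamental solution (x₁, y₁) of x² - 140y² = 1.
  Expand √140 as a continued fraction. a₀ = ⌊√140⌋ = 11; iterate m_{k+1} = d_k·a_k − m_k, d_{k+1} = (140 − m_{k+1}²)/d_k, a_{k+1} = ⌊(a₀ + m_{k+1})/d_{k+1}⌋ (starting m₀ = 0, d₀ = 1), with convergents p_k = a_k·p_{k-1} + p_{k-2}, q_k = a_k·q_{k-1} + q_{k-2} (p₋₁ = 1, q₋₁ = 0):
  k = 0: a₀ = 11; p₀/q₀ = 11/1; p₀² − 140·q₀² = 121 − 140 = -19.
  k = 1: m = 11, d = 19, a = ⌊(11 + 11)/19⌋ = 1; p/q = (1·11 + 1)/(1·1 + 0) = 12/1; p² − 140·q² = 144 − 140 = 4.
  k = 2: m = 8, d = 4, a = ⌊(11 + 8)/4⌋ = 4; p/q = (4·12 + 11)/(4·1 + 1) = 59/5; p² − 140·q² = 3481 − 3500 = -19.
  k = 3: m = 8, d = 19, a = ⌊(11 + 8)/19⌋ = 1; p/q = (1·59 + 12)/(1·5 + 1) = 71/6; p² − 140·q² = 5041 − 5040 = 1.
  The first convergent with p² − 140·q² = 1 gives the fundamental solution (x₁, y₁) = (71, 6).
Step 2: Apply the recurrence (x_{n+1}, y_{n+1}) = (x₁x_n + 140y₁y_n, x₁y_n + y₁x_n) repeatedly.
  From (x_1, y_1) = (71, 6): x_2 = 71·71 + 140·6·6 = 10081; y_2 = 71·6 + 6·71 = 852.
  From (x_2, y_2) = (10081, 852): x_3 = 71·10081 + 140·6·852 = 1431431; y_3 = 71·852 + 6·10081 = 120978.
  From (x_3, y_3) = (1431431, 120978): x_4 = 71·1431431 + 140·6·120978 = 203253121; y_4 = 71·120978 + 6·1431431 = 17178024.
  From (x_4, y_4) = (203253121, 17178024): x_5 = 71·203253121 + 140·6·17178024 = 28860511751; y_5 = 71·17178024 + 6·203253121 = 2439158430.
Step 3: Verify x_5² - 140·y_5² = 832929138529609086001 - 832929138529609086000 = 1 (should be 1). ✓

(x_1, y_1) = (71, 6); (x_5, y_5) = (28860511751, 2439158430).


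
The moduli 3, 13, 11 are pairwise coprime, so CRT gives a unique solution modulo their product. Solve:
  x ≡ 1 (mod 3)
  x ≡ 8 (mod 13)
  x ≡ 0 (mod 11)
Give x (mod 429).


Moduli 3, 13, 11 are pairwise coprime; by CRT there is a unique solution modulo M = 3 · 13 · 11 = 429.
Solve pairwise, accumulating the modulus:
  Start with x ≡ 1 (mod 3).
  Combine with x ≡ 8 (mod 13): since gcd(3, 13) = 1, we get a unique residue mod 39.
    Write x = 1 + 3·t and substitute into x ≡ 8 (mod 13): 3·t ≡ 8 − 1 = 7 (mod 13).
    The inverse of 3 mod 13 is 9 (since 3·9 = 27 = 2·13 + 1), so t ≡ 9·7 = 63 ≡ 11 (mod 13).
    Then x = 1 + 3·11 = 34, valid modulo lcm(3, 13) = 39: x ≡ 34 (mod 39).
  Combine with x ≡ 0 (mod 11): since gcd(39, 11) = 1, we get a unique residue mod 429.
    Write x = 34 + 39·t and substitute into x ≡ 0 (mod 11): 39·t ≡ 0 − 34 = -34 (mod 11).
    Reduce coefficients mod 11: 6·t ≡ 10 (mod 11).
    The inverse of 6 mod 11 is 2 (since 6·2 = 12 = 1·11 + 1), so t ≡ 2·10 = 20 ≡ 9 (mod 11).
    Then x = 34 + 39·9 = 385, valid modulo lcm(39, 11) = 429: x ≡ 385 (mod 429).
Verify: 385 mod 3 = 1 ✓, 385 mod 13 = 8 ✓, 385 mod 11 = 0 ✓.

x ≡ 385 (mod 429).


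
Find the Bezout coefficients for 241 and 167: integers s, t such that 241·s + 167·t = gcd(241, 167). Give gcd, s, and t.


Euclidean algorithm on (241, 167) — divide until remainder is 0:
  241 = 1 · 167 + 74
  167 = 2 · 74 + 19
  74 = 3 · 19 + 17
  19 = 1 · 17 + 2
  17 = 8 · 2 + 1
  2 = 2 · 1 + 0
gcd(241, 167) = 1.
Track Bezout coefficients alongside the remainders: start with r₀ = 241 = a·1 + b·0 (s = 1, t = 0) and r₁ = 167 = a·0 + b·1 (s = 0, t = 1); each new remainder r_{k+1} = r_{k-1} − q_k·r_k inherits s_{k+1} = s_{k-1} − q_k·s_k, t_{k+1} = t_{k-1} − q_k·t_k, so r_k = a·s_k + b·t_k at every step:
  q = 1: r = 74, s = 1 − 1·0 = 1, t = 0 − 1·1 = -1  (check: 241·1 + 167·(-1) = 74)
  q = 2: r = 19, s = 0 − 2·1 = -2, t = 1 − 2·(-1) = 3  (check: 241·(-2) + 167·3 = 19)
  q = 3: r = 17, s = 1 − 3·(-2) = 7, t = -1 − 3·3 = -10  (check: 241·7 + 167·(-10) = 17)
  q = 1: r = 2, s = -2 − 1·7 = -9, t = 3 − 1·(-10) = 13  (check: 241·(-9) + 167·13 = 2)
  q = 8: r = 1, s = 7 − 8·(-9) = 79, t = -10 − 8·13 = -114  (check: 241·79 + 167·(-114) = 1)
The row with r = 1 (the gcd) gives the Bezout coefficients s = 79, t = -114.
Result: 241 · (79) + 167 · (-114) = 1.

gcd(241, 167) = 1; s = 79, t = -114 (check: 241·79 + 167·(-114) = 1).


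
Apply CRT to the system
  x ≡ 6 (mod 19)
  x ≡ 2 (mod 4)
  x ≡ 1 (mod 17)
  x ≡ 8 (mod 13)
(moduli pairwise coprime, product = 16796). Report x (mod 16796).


Product of moduli M = 19 · 4 · 17 · 13 = 16796.
Merge one congruence at a time:
  Start: x ≡ 6 (mod 19).
  Combine with x ≡ 2 (mod 4); new modulus lcm = 76.
    Write x = 6 + 19·t and substitute into x ≡ 2 (mod 4): 19·t ≡ 2 − 6 = -4 (mod 4).
    Reduce coefficients mod 4: 3·t ≡ 0 (mod 4).
    The inverse of 3 mod 4 is 3 (since 3·3 = 9 = 2·4 + 1), so t ≡ 3·0 = 0 ≡ 0 (mod 4).
    Then x = 6 + 19·0 = 6, valid modulo lcm(19, 4) = 76: x ≡ 6 (mod 76).
  Combine with x ≡ 1 (mod 17); new modulus lcm = 1292.
    Write x = 6 + 76·t and substitute into x ≡ 1 (mod 17): 76·t ≡ 1 − 6 = -5 (mod 17).
    Reduce coefficients mod 17: 8·t ≡ 12 (mod 17).
    The inverse of 8 mod 17 is 15 (since 8·15 = 120 = 7·17 + 1), so t ≡ 15·12 = 180 ≡ 10 (mod 17).
    Then x = 6 + 76·10 = 766, valid modulo lcm(76, 17) = 1292: x ≡ 766 (mod 1292).
  Combine with x ≡ 8 (mod 13); new modulus lcm = 16796.
    Write x = 766 + 1292·t and substitute into x ≡ 8 (mod 13): 1292·t ≡ 8 − 766 = -758 (mod 13).
    Reduce coefficients mod 13: 5·t ≡ 9 (mod 13).
    The inverse of 5 mod 13 is 8 (since 5·8 = 40 = 3·13 + 1), so t ≡ 8·9 = 72 ≡ 7 (mod 13).
    Then x = 766 + 1292·7 = 9810, valid modulo lcm(1292, 13) = 16796: x ≡ 9810 (mod 16796).
Verify against each original: 9810 mod 19 = 6, 9810 mod 4 = 2, 9810 mod 17 = 1, 9810 mod 13 = 8.

x ≡ 9810 (mod 16796).


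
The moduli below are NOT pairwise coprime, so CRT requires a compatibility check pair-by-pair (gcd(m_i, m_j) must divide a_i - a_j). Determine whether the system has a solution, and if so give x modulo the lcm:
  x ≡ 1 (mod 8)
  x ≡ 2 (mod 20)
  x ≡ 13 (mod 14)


Moduli 8, 20, 14 are not pairwise coprime, so CRT works modulo lcm(m_i) when all pairwise compatibility conditions hold.
Pairwise compatibility: gcd(m_i, m_j) must divide a_i - a_j for every pair.
Merge one congruence at a time:
  Start: x ≡ 1 (mod 8).
  Combine with x ≡ 2 (mod 20): gcd(8, 20) = 4, and 2 - 1 = 1 is NOT divisible by 4.
    ⇒ system is inconsistent (no integer solution).

No solution (the system is inconsistent).


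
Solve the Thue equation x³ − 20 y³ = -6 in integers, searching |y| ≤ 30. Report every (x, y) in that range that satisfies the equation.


The equation is x³ - 20y³ = -6. For fixed y, x³ = 20·y³ − 6, so a solution requires the RHS to be a perfect cube.
Strategy: iterate y from -30 to 30, compute RHS = 20·y³ − 6, and check whether it is a (positive or negative) perfect cube.
Check small values of y:
  y = 0: RHS = -6 is not a perfect cube.
  y = 1: RHS = 14 is not a perfect cube.
  y = -1: RHS = -26 is not a perfect cube.
  y = 2: RHS = 154 is not a perfect cube.
  y = -2: RHS = -166 is not a perfect cube.
  y = 3: RHS = 534 is not a perfect cube.
  y = -3: RHS = -546 is not a perfect cube.
Continuing the search up to |y| = 30 finds no solutions either.
No (x, y) in the scanned range satisfies the equation.

No integer solutions with |y| ≤ 30.


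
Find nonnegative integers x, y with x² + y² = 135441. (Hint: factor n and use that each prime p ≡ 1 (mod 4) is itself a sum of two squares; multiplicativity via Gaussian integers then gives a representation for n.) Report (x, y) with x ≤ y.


Step 1: Factor n = 135441 = 3^2 · 101 · 149.
Step 2: Check the mod-4 condition on each prime factor: 3 ≡ 3 (mod 4), exponent 2 (must be even); 101 ≡ 1 (mod 4), exponent 1; 149 ≡ 1 (mod 4), exponent 1.
All primes ≡ 3 (mod 4) appear to even exponent (or don't appear), so by the two-squares theorem n IS expressible as a sum of two squares.
Step 3: Build a representation. Group n = k² · m with k = 3 and m = 101 · 149 = 15049 (a product of primes ≡ 1 (mod 4)); a representation of m scales to one of n via (k·x)² + (k·y)² = k²(x² + y²). Each prime p ≡ 1 (mod 4) is itself a sum of two squares; find a² by testing p − a² for a perfect square:
  101: 101 − 1² = 100 = 10² ⇒ 101 = 1² + 10².
  149: 149 − 1² = 148, 149 − 2² = 145, 149 − 3² = 140, 149 − 4² = 133, 149 − 5² = 124, 149 − 6² = 113, 149 − 7² = 100 = 10² ⇒ 149 = 7² + 10².
  Combine using the Brahmagupta–Fibonacci identity (a² + b²)(c² + d²) = (ac − bd)² + (ad + bc)² = (ac + bd)² + (ad − bc)²:
  101 · 149 = 15049: from (1² + 10²)(7² + 10²), take (1·7 − 10·10, 1·10 + 10·7) = (7 − 100, 10 + 70) = (-93, 80); dropping signs (only squares matter) gives (93, 80); check 93² + 80² = 8649 + 6400 = 15049 ✓.
  Scale by k = 3: (3·93, 3·80) = (279, 240).
Step 4: Order so x ≤ y and verify: 240² + 279² = 57600 + 77841 = 135441 = n. ✓

n = 135441 = 240² + 279² (one valid representation with x ≤ y).
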